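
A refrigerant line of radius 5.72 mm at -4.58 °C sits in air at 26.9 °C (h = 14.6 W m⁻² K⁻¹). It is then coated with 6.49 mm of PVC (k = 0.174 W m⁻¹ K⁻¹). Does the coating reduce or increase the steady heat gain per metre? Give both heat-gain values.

increases: 16.5 → 19.8 W/m

Critical radius for a cylinder: r_cr = k/h = 0.0119 m = 1.19 cm.
Outer radius after coating: r₂ = 0.00572 + 0.00649 = 0.01221 m.
r₁ < r_cr < r₂: heat gain rises to a maximum at r_cr then falls. Whether the coating helps depends on whether Q(r₂) has dropped back below Q(r₁).
Bare: R = 1/(2πr₁h) = 1.906 m·K/W; Q = 31.48/1.906 = 16.5 W/m.
Coated: R = R_cond + R_conv = 1.586 m·K/W; Q = 31.48/1.586 = 19.8 W/m.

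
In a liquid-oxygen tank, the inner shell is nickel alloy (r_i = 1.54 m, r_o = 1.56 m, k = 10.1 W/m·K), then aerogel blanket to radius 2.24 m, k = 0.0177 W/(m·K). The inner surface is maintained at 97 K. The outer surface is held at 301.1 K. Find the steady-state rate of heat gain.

Q = 233 W

Resistance network (inner→outer):
  R_nickel alloy = (1/1.54 − 1/1.56)/(4πk) = 0.008325/(4π·10.1) = 6.559×10^-5 K/W
  R_aerogel blanket = (1/1.56 − 1/2.24)/(4πk) = 0.1946/(4π·0.0177) = 0.8749 K/W
ΣR = 6.559×10^-5 + 0.8749 = 0.8750 K/W
Q = ΔT/ΣR = (97 K − 301.1 K)/0.8750 = -233 W
(Negative Q ⇒ heat flows inward; heat gain = 233 W.)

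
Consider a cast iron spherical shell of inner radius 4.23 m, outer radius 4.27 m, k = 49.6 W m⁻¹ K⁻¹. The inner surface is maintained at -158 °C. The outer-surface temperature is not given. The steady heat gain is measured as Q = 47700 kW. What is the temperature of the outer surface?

Series resistances:
  R_cast iron = (1/4.23 − 1/4.27)/(4πk) = 0.002215/(4π·49.6) = 3.553×10^-6 K/W
ΣR = 3.553×10^-6 K/W
ΔT = Q·ΣR = 4.77×10^7 × 3.553×10^-6 = 169.5 K
Heat flows inward, so T_out = T_in + ΔT = -158 + 169.5 = 11.5 °C

T_out = 11.5 °C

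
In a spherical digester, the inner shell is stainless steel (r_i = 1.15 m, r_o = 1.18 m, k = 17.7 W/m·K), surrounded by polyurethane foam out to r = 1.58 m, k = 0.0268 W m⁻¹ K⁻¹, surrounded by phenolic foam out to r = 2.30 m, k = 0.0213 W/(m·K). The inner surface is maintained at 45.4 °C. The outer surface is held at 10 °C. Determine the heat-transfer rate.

Q = 25.7 W

Series thermal resistances, inner to outer:
  R_stainless steel = (1/1.15 − 1/1.18)/(4πk) = 0.02211/(4π·17.7) = 9.939×10^-5 K/W
  R_polyurethane foam = (1/1.18 − 1/1.58)/(4πk) = 0.2145/(4π·0.0268) = 0.6371 K/W
  R_phenolic foam = (1/1.58 − 1/2.30)/(4πk) = 0.1981/(4π·0.0213) = 0.7402 K/W
ΣR = 9.939×10^-5 + 0.6371 + 0.7402 = 1.377 K/W
Q = ΔT/ΣR = (45.4 °C − 10 °C)/1.377 = 25.7 W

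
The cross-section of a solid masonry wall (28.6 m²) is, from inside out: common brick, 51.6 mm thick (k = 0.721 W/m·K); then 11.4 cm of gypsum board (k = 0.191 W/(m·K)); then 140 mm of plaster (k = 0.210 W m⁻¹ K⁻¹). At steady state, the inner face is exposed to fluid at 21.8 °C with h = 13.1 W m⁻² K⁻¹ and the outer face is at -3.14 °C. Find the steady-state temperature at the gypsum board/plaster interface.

Series thermal resistances, inner to outer:
  R_conv,in = 1/(hA) = 1/(13.1·28.6) = 0.002669 K/W
  R_common brick = L/(kA) = 0.0516/(0.721·28.6) = 0.002502 K/W
  R_gypsum board = L/(kA) = 0.114/(0.191·28.6) = 0.02087 K/W
  R_plaster = L/(kA) = 0.140/(0.210·28.6) = 0.02331 K/W
ΣR = 0.002669 + 0.002502 + 0.02087 + 0.02331 = 0.04935 K/W
Q = ΔT/ΣR = (21.8 °C − -3.14 °C)/0.04935 = 505.4 W
From the inner boundary to the gypsum board/plaster interface, ΣR_partial = 0.02604 K/W.
T_interface = T_in − Q·ΣR_partial = 21.8 °C − (505.4)(0.02604) = 8.64 °C

T = 8.64 °C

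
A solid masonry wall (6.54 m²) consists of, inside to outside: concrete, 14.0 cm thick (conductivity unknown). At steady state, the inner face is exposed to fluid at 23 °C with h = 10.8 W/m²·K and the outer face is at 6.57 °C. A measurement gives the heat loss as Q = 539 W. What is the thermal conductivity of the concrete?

k = 1.31 W/m·K

ΣR = ΔT/Q = |23 − 6.57|/539 = 0.03048 K/W
Known resistances:
  R_conv,in = 1/(hA) = 1/(10.8·6.54) = 0.01416 K/W
R_concrete = ΣR − ΣR_known = 0.03048 − 0.01416 = 0.01632 K/W
L/(kA) = 0.01632 ⇒ k = 0.140/(0.01632·6.54) = 1.31 W/m·K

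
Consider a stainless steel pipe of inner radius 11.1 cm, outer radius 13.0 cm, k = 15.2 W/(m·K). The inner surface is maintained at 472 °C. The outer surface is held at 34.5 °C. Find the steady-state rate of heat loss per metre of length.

Q' = 2πk·ΔT/ln(r₂/r₁) = 2π × 15.2 × 437.5 / ln(0.130/0.111) = 2.64×10^5 W/m

Q' = 264 kW/m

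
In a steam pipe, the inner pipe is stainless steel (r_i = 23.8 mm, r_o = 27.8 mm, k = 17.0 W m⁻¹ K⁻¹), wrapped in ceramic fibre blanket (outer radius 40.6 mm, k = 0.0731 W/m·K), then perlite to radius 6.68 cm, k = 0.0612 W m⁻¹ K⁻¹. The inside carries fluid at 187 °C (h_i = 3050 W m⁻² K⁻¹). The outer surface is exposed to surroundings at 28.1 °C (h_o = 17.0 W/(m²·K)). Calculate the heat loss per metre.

Resistance network (inner→outer):
  R'_conv,in = 1/(2πr h) = 1/(2π·0.0238·3050) = 0.002193 m·K/W
  R'_stainless steel = ln(0.0278/0.0238)/(2πk) = 0.1554/(2π·17.0) = 0.001454 m·K/W
  R'_ceramic fibre blanket = ln(0.0406/0.0278)/(2πk) = 0.3787/(2π·0.0731) = 0.8246 m·K/W
  R'_perlite = ln(0.0668/0.0406)/(2πk) = 0.4979/(2π·0.0612) = 1.295 m·K/W
  R'_conv,out = 1/(2πr h) = 1/(2π·0.0668·17.0) = 0.1402 m·K/W
ΣR = 0.002193 + 0.001454 + 0.8246 + 1.295 + 0.1402 = 2.263 m·K/W
Q' = ΔT/ΣR = (187 °C − 28.1 °C)/2.263 = 70.2 W/m

Q' = 70.2 W/m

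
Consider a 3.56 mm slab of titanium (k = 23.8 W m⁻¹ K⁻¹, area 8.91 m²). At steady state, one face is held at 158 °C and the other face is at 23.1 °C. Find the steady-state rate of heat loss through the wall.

Q = kA·ΔT/L = 23.8 × 8.91 × |158 °C − 23.1 °C| / 0.00356 = 8.04×10^6 W

Q = 8.04×10^6 W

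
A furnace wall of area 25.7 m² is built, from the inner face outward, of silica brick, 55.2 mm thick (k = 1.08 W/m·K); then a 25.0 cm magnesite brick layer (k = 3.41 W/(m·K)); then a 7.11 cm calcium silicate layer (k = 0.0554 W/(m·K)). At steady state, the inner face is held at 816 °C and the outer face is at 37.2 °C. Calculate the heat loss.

Q = 14200 W

Treat each layer as a resistance in series:
  R_silica brick = L/(kA) = 0.0552/(1.08·25.7) = 0.001989 K/W
  R_magnesite brick = L/(kA) = 0.250/(3.41·25.7) = 0.002853 K/W
  R_calcium silicate = L/(kA) = 0.0711/(0.0554·25.7) = 0.04994 K/W
ΣR = 0.001989 + 0.002853 + 0.04994 = 0.05478 K/W
Q = ΔT/ΣR = (816 °C − 37.2 °C)/0.05478 = 14200 W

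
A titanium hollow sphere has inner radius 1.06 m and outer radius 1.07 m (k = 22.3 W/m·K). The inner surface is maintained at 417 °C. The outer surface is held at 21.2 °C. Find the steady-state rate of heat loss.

Q = 4πk·ΔT/(1/r₁ − 1/r₂) = 4π × 22.3 × 395.8 / (1/1.06 − 1/1.07) = 1.26×10^7 W

Q = 12600 kW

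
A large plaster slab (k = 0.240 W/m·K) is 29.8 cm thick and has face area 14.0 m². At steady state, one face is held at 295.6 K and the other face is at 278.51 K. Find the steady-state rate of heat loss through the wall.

Q = kA·ΔT/L = 0.240 × 14.0 × |295.6 K − 278.51 K| / 0.298 = 193 W

Q = 193 W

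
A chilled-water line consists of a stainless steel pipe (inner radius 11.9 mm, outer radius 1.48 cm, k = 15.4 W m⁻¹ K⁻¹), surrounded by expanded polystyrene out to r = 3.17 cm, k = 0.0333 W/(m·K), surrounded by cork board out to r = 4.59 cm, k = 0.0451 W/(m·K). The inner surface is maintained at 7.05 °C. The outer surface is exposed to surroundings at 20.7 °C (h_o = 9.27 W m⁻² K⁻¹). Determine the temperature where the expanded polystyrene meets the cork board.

Treat each layer as a resistance in series:
  R'_stainless steel = ln(0.0148/0.0119)/(2πk) = 0.2181/(2π·15.4) = 0.002254 m·K/W
  R'_expanded polystyrene = ln(0.0317/0.0148)/(2πk) = 0.7617/(2π·0.0333) = 3.640 m·K/W
  R'_cork board = ln(0.0459/0.0317)/(2πk) = 0.3701/(2π·0.0451) = 1.306 m·K/W
  R'_conv,out = 1/(2πr h) = 1/(2π·0.0459·9.27) = 0.3740 m·K/W
ΣR = 0.002254 + 3.640 + 1.306 + 0.3740 = 5.322 m·K/W
Q' = ΔT/ΣR = (7.05 °C − 20.7 °C)/5.322 = -2.565 W/m
From the inner boundary to the expanded polystyrene/cork board interface, ΣR_partial = 3.642 m·K/W.
T_interface = T_in − Q'·ΣR_partial = 7.05 °C − (-2.565)(3.642) = 16.4 °C

T = 16.4 °C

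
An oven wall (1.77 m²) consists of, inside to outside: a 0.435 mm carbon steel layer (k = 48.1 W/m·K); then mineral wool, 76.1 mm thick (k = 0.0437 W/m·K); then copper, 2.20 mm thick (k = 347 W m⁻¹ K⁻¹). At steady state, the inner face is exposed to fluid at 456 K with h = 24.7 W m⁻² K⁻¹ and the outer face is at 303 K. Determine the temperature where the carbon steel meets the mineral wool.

Resistance network (inner→outer):
  R_conv,in = 1/(hA) = 1/(24.7·1.77) = 0.02287 K/W
  R_carbon steel = L/(kA) = 4.35×10^-4/(48.1·1.77) = 5.109×10^-6 K/W
  R_mineral wool = L/(kA) = 0.0761/(0.0437·1.77) = 0.9839 K/W
  R_copper = L/(kA) = 0.00220/(347·1.77) = 3.582×10^-6 K/W
ΣR = 0.02287 + 5.109×10^-6 + 0.9839 + 3.582×10^-6 = 1.007 K/W
Q = ΔT/ΣR = (456 K − 303 K)/1.007 = 151.9 W
From the inner boundary to the carbon steel/mineral wool interface, ΣR_partial = 0.02288 K/W.
T_interface = T_in − Q·ΣR_partial = 456 K − (151.9)(0.02288) = 453 K

T = 453 K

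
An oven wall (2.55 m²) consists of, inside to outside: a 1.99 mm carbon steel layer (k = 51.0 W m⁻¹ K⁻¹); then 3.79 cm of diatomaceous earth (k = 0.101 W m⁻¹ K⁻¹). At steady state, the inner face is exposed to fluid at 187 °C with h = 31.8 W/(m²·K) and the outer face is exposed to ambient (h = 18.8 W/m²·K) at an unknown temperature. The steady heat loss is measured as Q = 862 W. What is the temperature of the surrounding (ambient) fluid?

Series resistances:
  R_conv,in = 1/(hA) = 1/(31.8·2.55) = 0.01233 K/W
  R_carbon steel = L/(kA) = 0.00199/(51.0·2.55) = 1.530×10^-5 K/W
  R_diatomaceous earth = L/(kA) = 0.0379/(0.101·2.55) = 0.1472 K/W
  R_conv,out = 1/(hA) = 1/(18.8·2.55) = 0.02086 K/W
ΣR = 0.1804 K/W
ΔT = Q·ΣR = 862 × 0.1804 = 155.5 K
Heat flows outward, so T_out = T_in − ΔT = 187 − 155.5 = 31.5 °C

T_out = 31.5 °C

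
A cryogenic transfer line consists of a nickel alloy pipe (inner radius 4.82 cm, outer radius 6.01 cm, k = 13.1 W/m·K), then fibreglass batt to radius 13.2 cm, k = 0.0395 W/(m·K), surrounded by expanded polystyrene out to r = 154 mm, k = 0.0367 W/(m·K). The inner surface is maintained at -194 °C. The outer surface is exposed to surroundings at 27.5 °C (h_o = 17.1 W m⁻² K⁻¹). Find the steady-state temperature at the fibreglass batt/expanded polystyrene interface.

T = -13.9 °C

Series thermal resistances, inner to outer:
  R'_nickel alloy = ln(0.0601/0.0482)/(2πk) = 0.2207/(2π·13.1) = 0.002681 m·K/W
  R'_fibreglass batt = ln(0.132/0.0601)/(2πk) = 0.7868/(2π·0.0395) = 3.170 m·K/W
  R'_expanded polystyrene = ln(0.154/0.132)/(2πk) = 0.1542/(2π·0.0367) = 0.6685 m·K/W
  R'_conv,out = 1/(2πr h) = 1/(2π·0.154·17.1) = 0.06044 m·K/W
ΣR = 0.002681 + 3.170 + 0.6685 + 0.06044 = 3.902 m·K/W
Q' = ΔT/ΣR = (-194 °C − 27.5 °C)/3.902 = -56.77 W/m
From the inner boundary to the fibreglass batt/expanded polystyrene interface, ΣR_partial = 3.173 m·K/W.
T_interface = T_in − Q'·ΣR_partial = -194 °C − (-56.77)(3.173) = -13.9 °C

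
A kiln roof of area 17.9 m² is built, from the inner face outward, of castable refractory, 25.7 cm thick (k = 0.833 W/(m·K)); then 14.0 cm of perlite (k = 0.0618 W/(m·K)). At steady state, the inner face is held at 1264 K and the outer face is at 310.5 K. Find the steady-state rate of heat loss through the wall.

Resistance network (inner→outer):
  R_castable refractory = L/(kA) = 0.257/(0.833·17.9) = 0.01724 K/W
  R_perlite = L/(kA) = 0.140/(0.0618·17.9) = 0.1266 K/W
ΣR = 0.01724 + 0.1266 = 0.1438 K/W
Q = ΔT/ΣR = (1264 K − 310.5 K)/0.1438 = 6630 W

Q = 6630 W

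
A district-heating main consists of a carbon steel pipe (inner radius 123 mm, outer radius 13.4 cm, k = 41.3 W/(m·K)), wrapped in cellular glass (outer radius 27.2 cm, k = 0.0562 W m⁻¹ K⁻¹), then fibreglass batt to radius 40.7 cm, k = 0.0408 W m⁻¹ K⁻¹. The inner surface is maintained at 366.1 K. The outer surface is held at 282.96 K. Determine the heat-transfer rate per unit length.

Series thermal resistances, inner to outer:
  R'_carbon steel = ln(0.134/0.123)/(2πk) = 0.08566/(2π·41.3) = 3.301×10^-4 m·K/W
  R'_cellular glass = ln(0.272/0.134)/(2πk) = 0.7080/(2π·0.0562) = 2.005 m·K/W
  R'_fibreglass batt = ln(0.407/0.272)/(2πk) = 0.4030/(2π·0.0408) = 1.572 m·K/W
ΣR = 3.301×10^-4 + 2.005 + 1.572 = 3.577 m·K/W
Q' = ΔT/ΣR = (366.1 K − 282.96 K)/3.577 = 23.2 W/m

Q' = 23.2 W/m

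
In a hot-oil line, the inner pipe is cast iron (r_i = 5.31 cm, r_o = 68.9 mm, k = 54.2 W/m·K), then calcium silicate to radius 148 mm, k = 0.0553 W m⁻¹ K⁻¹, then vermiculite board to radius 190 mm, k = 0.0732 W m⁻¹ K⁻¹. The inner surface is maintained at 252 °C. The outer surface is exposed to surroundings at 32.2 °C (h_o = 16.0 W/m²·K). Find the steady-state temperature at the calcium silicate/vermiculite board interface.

Series thermal resistances, inner to outer:
  R'_cast iron = ln(0.0689/0.0531)/(2πk) = 0.2605/(2π·54.2) = 7.649×10^-4 m·K/W
  R'_calcium silicate = ln(0.148/0.0689)/(2πk) = 0.7646/(2π·0.0553) = 2.200 m·K/W
  R'_vermiculite board = ln(0.190/0.148)/(2πk) = 0.2498/(2π·0.0732) = 0.5432 m·K/W
  R'_conv,out = 1/(2πr h) = 1/(2π·0.190·16.0) = 0.05235 m·K/W
ΣR = 7.649×10^-4 + 2.200 + 0.5432 + 0.05235 = 2.796 m·K/W
Q' = ΔT/ΣR = (252 °C − 32.2 °C)/2.796 = 78.61 W/m
From the inner boundary to the calcium silicate/vermiculite board interface, ΣR_partial = 2.201 m·K/W.
T_interface = T_in − Q'·ΣR_partial = 252 °C − (78.61)(2.201) = 79.0 °C

T = 79.0 °C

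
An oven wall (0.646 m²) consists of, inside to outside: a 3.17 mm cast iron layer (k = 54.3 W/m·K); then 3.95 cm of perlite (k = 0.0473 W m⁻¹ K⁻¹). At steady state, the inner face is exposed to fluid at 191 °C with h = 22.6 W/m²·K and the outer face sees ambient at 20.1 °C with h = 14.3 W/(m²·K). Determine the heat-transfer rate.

Q = 116 W

Treat each layer as a resistance in series:
  R_conv,in = 1/(hA) = 1/(22.6·0.646) = 0.06850 K/W
  R_cast iron = L/(kA) = 0.00317/(54.3·0.646) = 9.037×10^-5 K/W
  R_perlite = L/(kA) = 0.0395/(0.0473·0.646) = 1.293 K/W
  R_conv,out = 1/(hA) = 1/(14.3·0.646) = 0.1083 K/W
ΣR = 0.06850 + 9.037×10^-5 + 1.293 + 0.1083 = 1.470 K/W
Q = ΔT/ΣR = (191 °C − 20.1 °C)/1.470 = 116 W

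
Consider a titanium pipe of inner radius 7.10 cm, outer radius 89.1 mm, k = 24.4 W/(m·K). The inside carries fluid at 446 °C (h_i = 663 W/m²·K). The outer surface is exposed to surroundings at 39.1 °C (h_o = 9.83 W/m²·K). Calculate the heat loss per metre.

Treat each layer as a resistance in series:
  R'_conv,in = 1/(2πr h) = 1/(2π·0.0710·663) = 0.003381 m·K/W
  R'_titanium = ln(0.0891/0.0710)/(2πk) = 0.2271/(2π·24.4) = 0.001481 m·K/W
  R'_conv,out = 1/(2πr h) = 1/(2π·0.0891·9.83) = 0.1817 m·K/W
ΣR = 0.003381 + 0.001481 + 0.1817 = 0.1866 m·K/W
Q' = ΔT/ΣR = (446 °C − 39.1 °C)/0.1866 = 2180 W/m

Q' = 2.18 kW/m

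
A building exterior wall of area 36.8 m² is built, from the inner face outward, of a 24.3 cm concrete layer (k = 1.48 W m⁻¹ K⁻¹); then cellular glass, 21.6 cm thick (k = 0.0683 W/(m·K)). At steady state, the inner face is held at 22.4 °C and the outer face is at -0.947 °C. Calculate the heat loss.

Q = 258 W

Series thermal resistances, inner to outer:
  R_concrete = L/(kA) = 0.243/(1.48·36.8) = 0.004462 K/W
  R_cellular glass = L/(kA) = 0.216/(0.0683·36.8) = 0.08594 K/W
ΣR = 0.004462 + 0.08594 = 0.09040 K/W
Q = ΔT/ΣR = (22.4 °C − -0.947 °C)/0.09040 = 258 W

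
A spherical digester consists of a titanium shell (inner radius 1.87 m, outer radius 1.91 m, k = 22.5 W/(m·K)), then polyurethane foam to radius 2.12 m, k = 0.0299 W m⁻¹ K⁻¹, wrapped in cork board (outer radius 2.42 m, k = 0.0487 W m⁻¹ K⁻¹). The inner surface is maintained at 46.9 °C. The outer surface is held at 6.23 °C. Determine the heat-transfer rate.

Q = 174 W

Series thermal resistances, inner to outer:
  R_titanium = (1/1.87 − 1/1.91)/(4πk) = 0.01120/(4π·22.5) = 3.961×10^-5 K/W
  R_polyurethane foam = (1/1.91 − 1/2.12)/(4πk) = 0.05186/(4π·0.0299) = 0.1380 K/W
  R_cork board = (1/2.12 − 1/2.42)/(4πk) = 0.05847/(4π·0.0487) = 0.09555 K/W
ΣR = 3.961×10^-5 + 0.1380 + 0.09555 = 0.2336 K/W
Q = ΔT/ΣR = (46.9 °C − 6.23 °C)/0.2336 = 174 W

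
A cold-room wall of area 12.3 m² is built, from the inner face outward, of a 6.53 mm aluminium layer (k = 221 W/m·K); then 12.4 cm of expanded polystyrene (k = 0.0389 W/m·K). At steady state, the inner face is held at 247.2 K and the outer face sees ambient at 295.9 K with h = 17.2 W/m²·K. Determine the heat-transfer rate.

Q = 185 W

Resistance network (inner→outer):
  R_aluminium = L/(kA) = 0.00653/(221·12.3) = 2.402×10^-6 K/W
  R_expanded polystyrene = L/(kA) = 0.124/(0.0389·12.3) = 0.2592 K/W
  R_conv,out = 1/(hA) = 1/(17.2·12.3) = 0.004727 K/W
ΣR = 2.402×10^-6 + 0.2592 + 0.004727 = 0.2639 K/W
Q = ΔT/ΣR = (247.2 K − 295.9 K)/0.2639 = -185 W
(Negative Q ⇒ heat flows inward; heat gain = 185 W.)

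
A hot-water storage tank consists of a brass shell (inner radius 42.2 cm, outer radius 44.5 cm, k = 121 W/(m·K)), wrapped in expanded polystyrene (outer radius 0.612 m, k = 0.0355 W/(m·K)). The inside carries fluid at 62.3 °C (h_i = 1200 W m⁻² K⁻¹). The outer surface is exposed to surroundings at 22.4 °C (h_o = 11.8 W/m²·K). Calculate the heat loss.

Q = 28.6 W

Series thermal resistances, inner to outer:
  R_conv,in = 1/(4πr²h) = 1/(4π·0.422²·1200) = 3.724×10^-4 K/W
  R_brass = (1/0.422 − 1/0.445)/(4πk) = 0.1225/(4π·121) = 8.055×10^-5 K/W
  R_expanded polystyrene = (1/0.445 − 1/0.612)/(4πk) = 0.6132/(4π·0.0355) = 1.375 K/W
  R_conv,out = 1/(4πr²h) = 1/(4π·0.612²·11.8) = 0.01801 K/W
ΣR = 3.724×10^-4 + 8.055×10^-5 + 1.375 + 0.01801 = 1.393 K/W
Q = ΔT/ΣR = (62.3 °C − 22.4 °C)/1.393 = 28.6 W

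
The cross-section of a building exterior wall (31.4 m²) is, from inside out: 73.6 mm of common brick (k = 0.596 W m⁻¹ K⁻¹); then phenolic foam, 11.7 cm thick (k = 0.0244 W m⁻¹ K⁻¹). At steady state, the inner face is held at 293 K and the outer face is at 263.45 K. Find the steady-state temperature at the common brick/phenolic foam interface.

T = 292.3 K

Resistance network (inner→outer):
  R_common brick = L/(kA) = 0.0736/(0.596·31.4) = 0.003933 K/W
  R_phenolic foam = L/(kA) = 0.117/(0.0244·31.4) = 0.1527 K/W
ΣR = 0.003933 + 0.1527 = 0.1566 K/W
Q = ΔT/ΣR = (293 K − 263.45 K)/0.1566 = 188.7 W
From the inner boundary to the common brick/phenolic foam interface, ΣR_partial = 0.003933 K/W.
T_interface = T_in − Q·ΣR_partial = 293 K − (188.7)(0.003933) = 292.3 K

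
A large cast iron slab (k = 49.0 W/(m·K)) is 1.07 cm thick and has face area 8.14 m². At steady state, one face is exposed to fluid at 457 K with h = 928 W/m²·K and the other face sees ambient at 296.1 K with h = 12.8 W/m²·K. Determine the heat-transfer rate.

Treat each layer as a resistance in series:
  R_conv,in = 1/(hA) = 1/(928·8.14) = 1.324×10^-4 K/W
  R_cast iron = L/(kA) = 0.0107/(49.0·8.14) = 2.683×10^-5 K/W
  R_conv,out = 1/(hA) = 1/(12.8·8.14) = 0.009598 K/W
ΣR = 1.324×10^-4 + 2.683×10^-5 + 0.009598 = 0.009757 K/W
Q = ΔT/ΣR = (457 K − 296.1 K)/0.009757 = 16500 W

Q = 16500 W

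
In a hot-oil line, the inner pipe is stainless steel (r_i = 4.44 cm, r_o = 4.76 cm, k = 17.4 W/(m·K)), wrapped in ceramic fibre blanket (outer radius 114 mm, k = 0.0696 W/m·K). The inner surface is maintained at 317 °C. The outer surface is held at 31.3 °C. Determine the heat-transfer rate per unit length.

Treat each layer as a resistance in series:
  R'_stainless steel = ln(0.0476/0.0444)/(2πk) = 0.06959/(2π·17.4) = 6.366×10^-4 m·K/W
  R'_ceramic fibre blanket = ln(0.114/0.0476)/(2πk) = 0.8734/(2π·0.0696) = 1.997 m·K/W
ΣR = 6.366×10^-4 + 1.997 = 1.998 m·K/W
Q' = ΔT/ΣR = (317 °C − 31.3 °C)/1.998 = 143 W/m

Q' = 143 W/m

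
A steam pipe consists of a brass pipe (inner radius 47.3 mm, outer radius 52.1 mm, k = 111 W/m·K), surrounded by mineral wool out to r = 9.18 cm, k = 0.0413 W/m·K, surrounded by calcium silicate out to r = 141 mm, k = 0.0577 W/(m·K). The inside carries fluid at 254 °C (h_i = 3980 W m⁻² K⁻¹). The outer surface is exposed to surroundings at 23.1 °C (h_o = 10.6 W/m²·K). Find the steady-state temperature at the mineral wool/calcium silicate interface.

T = 109 °C

Series thermal resistances, inner to outer:
  R'_conv,in = 1/(2πr h) = 1/(2π·0.0473·3980) = 8.454×10^-4 m·K/W
  R'_brass = ln(0.0521/0.0473)/(2πk) = 0.09665/(2π·111) = 1.386×10^-4 m·K/W
  R'_mineral wool = ln(0.0918/0.0521)/(2πk) = 0.5664/(2π·0.0413) = 2.183 m·K/W
  R'_calcium silicate = ln(0.141/0.0918)/(2πk) = 0.4291/(2π·0.0577) = 1.184 m·K/W
  R'_conv,out = 1/(2πr h) = 1/(2π·0.141·10.6) = 0.1065 m·K/W
ΣR = 8.454×10^-4 + 1.386×10^-4 + 2.183 + 1.184 + 0.1065 = 3.474 m·K/W
Q' = ΔT/ΣR = (254 °C − 23.1 °C)/3.474 = 66.47 W/m
From the inner boundary to the mineral wool/calcium silicate interface, ΣR_partial = 2.184 m·K/W.
T_interface = T_in − Q'·ΣR_partial = 254 °C − (66.47)(2.184) = 109 °C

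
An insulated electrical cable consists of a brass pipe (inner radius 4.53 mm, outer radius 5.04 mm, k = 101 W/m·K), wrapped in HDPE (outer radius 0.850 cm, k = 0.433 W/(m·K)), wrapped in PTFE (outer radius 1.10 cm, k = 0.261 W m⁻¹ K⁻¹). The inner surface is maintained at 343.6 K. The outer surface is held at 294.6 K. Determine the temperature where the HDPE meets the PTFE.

Resistance network (inner→outer):
  R'_brass = ln(0.00504/0.00453)/(2πk) = 0.1067/(2π·101) = 1.681×10^-4 m·K/W
  R'_HDPE = ln(0.00850/0.00504)/(2πk) = 0.5227/(2π·0.433) = 0.1921 m·K/W
  R'_PTFE = ln(0.0110/0.00850)/(2πk) = 0.2578/(2π·0.261) = 0.1572 m·K/W
ΣR = 1.681×10^-4 + 0.1921 + 0.1572 = 0.3495 m·K/W
Q' = ΔT/ΣR = (343.6 K − 294.6 K)/0.3495 = 140.2 W/m
From the inner boundary to the HDPE/PTFE interface, ΣR_partial = 0.1923 m·K/W.
T_interface = T_in − Q'·ΣR_partial = 343.6 K − (140.2)(0.1923) = 316.6 K

T = 316.6 K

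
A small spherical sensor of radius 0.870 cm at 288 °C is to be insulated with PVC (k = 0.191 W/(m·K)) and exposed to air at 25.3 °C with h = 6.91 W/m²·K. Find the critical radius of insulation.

r_cr = 5.53 cm

For a sphere, r_cr = 2k_ins/h = 2·0.191/6.91 = 0.0553 m = 5.53 cm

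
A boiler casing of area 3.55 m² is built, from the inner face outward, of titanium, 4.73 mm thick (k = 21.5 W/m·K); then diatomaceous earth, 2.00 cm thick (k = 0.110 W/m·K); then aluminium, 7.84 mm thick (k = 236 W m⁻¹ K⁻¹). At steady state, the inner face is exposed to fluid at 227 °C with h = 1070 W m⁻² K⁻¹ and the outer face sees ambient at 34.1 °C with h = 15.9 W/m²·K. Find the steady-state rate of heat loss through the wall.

Series thermal resistances, inner to outer:
  R_conv,in = 1/(hA) = 1/(1070·3.55) = 2.633×10^-4 K/W
  R_titanium = L/(kA) = 0.00473/(21.5·3.55) = 6.197×10^-5 K/W
  R_diatomaceous earth = L/(kA) = 0.0200/(0.110·3.55) = 0.05122 K/W
  R_aluminium = L/(kA) = 0.00784/(236·3.55) = 9.358×10^-6 K/W
  R_conv,out = 1/(hA) = 1/(15.9·3.55) = 0.01772 K/W
ΣR = 2.633×10^-4 + 6.197×10^-5 + 0.05122 + 9.358×10^-6 + 0.01772 = 0.06927 K/W
Q = ΔT/ΣR = (227 °C − 34.1 °C)/0.06927 = 2780 W

Q = 2.78 kW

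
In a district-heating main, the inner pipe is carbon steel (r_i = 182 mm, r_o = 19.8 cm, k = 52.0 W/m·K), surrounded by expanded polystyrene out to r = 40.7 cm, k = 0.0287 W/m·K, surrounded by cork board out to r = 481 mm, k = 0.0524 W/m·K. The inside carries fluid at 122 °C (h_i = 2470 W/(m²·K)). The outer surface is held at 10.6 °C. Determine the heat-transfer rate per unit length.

Treat each layer as a resistance in series:
  R'_conv,in = 1/(2πr h) = 1/(2π·0.182·2470) = 3.540×10^-4 m·K/W
  R'_carbon steel = ln(0.198/0.182)/(2πk) = 0.08426/(2π·52.0) = 2.579×10^-4 m·K/W
  R'_expanded polystyrene = ln(0.407/0.198)/(2πk) = 0.7205/(2π·0.0287) = 3.996 m·K/W
  R'_cork board = ln(0.481/0.407)/(2πk) = 0.1671/(2π·0.0524) = 0.5074 m·K/W
ΣR = 3.540×10^-4 + 2.579×10^-4 + 3.996 + 0.5074 = 4.504 m·K/W
Q' = ΔT/ΣR = (122 °C − 10.6 °C)/4.504 = 24.7 W/m

Q' = 24.7 W/m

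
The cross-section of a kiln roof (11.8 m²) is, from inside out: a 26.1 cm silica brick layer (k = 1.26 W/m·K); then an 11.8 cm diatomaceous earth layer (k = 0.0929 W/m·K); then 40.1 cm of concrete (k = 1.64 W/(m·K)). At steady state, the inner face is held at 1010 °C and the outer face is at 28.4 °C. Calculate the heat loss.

Treat each layer as a resistance in series:
  R_silica brick = L/(kA) = 0.261/(1.26·11.8) = 0.01755 K/W
  R_diatomaceous earth = L/(kA) = 0.118/(0.0929·11.8) = 0.1076 K/W
  R_concrete = L/(kA) = 0.401/(1.64·11.8) = 0.02072 K/W
ΣR = 0.01755 + 0.1076 + 0.02072 = 0.1459 K/W
Q = ΔT/ΣR = (1010 °C − 28.4 °C)/0.1459 = 6730 W

Q = 6.73 kW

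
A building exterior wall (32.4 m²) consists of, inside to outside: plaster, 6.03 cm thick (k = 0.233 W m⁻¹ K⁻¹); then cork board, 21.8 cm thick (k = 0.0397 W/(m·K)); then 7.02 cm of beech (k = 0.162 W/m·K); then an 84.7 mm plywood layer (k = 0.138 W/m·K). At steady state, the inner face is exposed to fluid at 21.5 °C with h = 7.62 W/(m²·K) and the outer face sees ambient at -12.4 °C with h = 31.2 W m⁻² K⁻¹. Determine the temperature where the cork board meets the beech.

Treat each layer as a resistance in series:
  R_conv,in = 1/(hA) = 1/(7.62·32.4) = 0.004050 K/W
  R_plaster = L/(kA) = 0.0603/(0.233·32.4) = 0.007988 K/W
  R_cork board = L/(kA) = 0.218/(0.0397·32.4) = 0.1695 K/W
  R_beech = L/(kA) = 0.0702/(0.162·32.4) = 0.01337 K/W
  R_plywood = L/(kA) = 0.0847/(0.138·32.4) = 0.01894 K/W
  R_conv,out = 1/(hA) = 1/(31.2·32.4) = 9.892×10^-4 K/W
ΣR = 0.004050 + 0.007988 + 0.1695 + 0.01337 + 0.01894 + 9.892×10^-4 = 0.2148 K/W
Q = ΔT/ΣR = (21.5 °C − -12.4 °C)/0.2148 = 157.8 W
From the inner boundary to the cork board/beech interface, ΣR_partial = 0.1815 K/W.
T_interface = T_in − Q·ΣR_partial = 21.5 °C − (157.8)(0.1815) = -7.14 °C

T = -7.14 °C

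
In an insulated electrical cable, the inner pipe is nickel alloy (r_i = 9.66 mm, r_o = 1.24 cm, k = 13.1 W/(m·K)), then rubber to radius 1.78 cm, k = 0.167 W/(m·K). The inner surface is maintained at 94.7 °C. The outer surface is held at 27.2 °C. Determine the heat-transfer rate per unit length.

Resistance network (inner→outer):
  R'_nickel alloy = ln(0.0124/0.00966)/(2πk) = 0.2497/(2π·13.1) = 0.003034 m·K/W
  R'_rubber = ln(0.0178/0.0124)/(2πk) = 0.3615/(2π·0.167) = 0.3445 m·K/W
ΣR = 0.003034 + 0.3445 = 0.3475 m·K/W
Q' = ΔT/ΣR = (94.7 °C − 27.2 °C)/0.3475 = 194 W/m

Q' = 194 W/m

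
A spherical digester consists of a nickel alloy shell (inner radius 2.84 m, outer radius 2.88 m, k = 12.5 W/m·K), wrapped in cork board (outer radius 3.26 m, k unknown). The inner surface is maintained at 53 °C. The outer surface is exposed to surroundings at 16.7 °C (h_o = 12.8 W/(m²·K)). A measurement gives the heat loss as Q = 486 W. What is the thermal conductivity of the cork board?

k = 0.0435 W/m·K

ΣR = ΔT/Q = |53 − 16.7|/486 = 0.07469 K/W
Known resistances:
  R_nickel alloy = (1/2.84 − 1/2.88)/(4πk) = 0.004890/(4π·12.5) = 3.113×10^-5 K/W
  R_conv,out = 1/(4πr²h) = 1/(4π·3.26²·12.8) = 5.850×10^-4 K/W
R_cork board = ΣR − ΣR_known = 0.07469 − 6.161×10^-4 = 0.07407 K/W
(1/r₁−1/r₂)/(4πk) = 0.07407 ⇒ k = 0.04047/(4π·0.07407) = 0.0435 W/m·K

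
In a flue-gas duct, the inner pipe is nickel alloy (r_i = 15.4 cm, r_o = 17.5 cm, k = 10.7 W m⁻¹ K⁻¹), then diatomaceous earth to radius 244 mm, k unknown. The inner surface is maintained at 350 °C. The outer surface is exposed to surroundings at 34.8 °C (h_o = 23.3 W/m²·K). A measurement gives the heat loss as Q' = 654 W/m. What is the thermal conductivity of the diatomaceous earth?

ΣR = ΔT/Q' = |350 − 34.8|/654 = 0.4820 m·K/W
Known resistances:
  R'_nickel alloy = ln(0.175/0.154)/(2πk) = 0.1278/(2π·10.7) = 0.001901 m·K/W
  R'_conv,out = 1/(2πr h) = 1/(2π·0.244·23.3) = 0.02799 m·K/W
R_diatomaceous earth = ΣR − ΣR_known = 0.4820 − 0.02989 = 0.4521 m·K/W
ln(r₂/r₁)/(2πk) = 0.4521 ⇒ k = 0.3324/(2π·0.4521) = 0.117 W/m·K

k = 0.117 W/m·K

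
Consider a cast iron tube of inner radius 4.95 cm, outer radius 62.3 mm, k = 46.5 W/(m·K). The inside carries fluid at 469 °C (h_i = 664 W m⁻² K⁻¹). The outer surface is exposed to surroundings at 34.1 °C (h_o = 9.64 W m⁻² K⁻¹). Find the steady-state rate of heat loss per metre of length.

Q' = 1610 W/m

Treat each layer as a resistance in series:
  R'_conv,in = 1/(2πr h) = 1/(2π·0.0495·664) = 0.004842 m·K/W
  R'_cast iron = ln(0.0623/0.0495)/(2πk) = 0.2300/(2π·46.5) = 7.872×10^-4 m·K/W
  R'_conv,out = 1/(2πr h) = 1/(2π·0.0623·9.64) = 0.2650 m·K/W
ΣR = 0.004842 + 7.872×10^-4 + 0.2650 = 0.2706 m·K/W
Q' = ΔT/ΣR = (469 °C − 34.1 °C)/0.2706 = 1610 W/m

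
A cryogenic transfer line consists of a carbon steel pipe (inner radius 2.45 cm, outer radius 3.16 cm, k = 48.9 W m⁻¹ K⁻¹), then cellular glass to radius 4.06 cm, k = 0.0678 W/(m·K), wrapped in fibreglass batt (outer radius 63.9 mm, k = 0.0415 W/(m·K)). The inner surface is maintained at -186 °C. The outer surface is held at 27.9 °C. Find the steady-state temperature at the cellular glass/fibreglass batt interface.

Resistance network (inner→outer):
  R'_carbon steel = ln(0.0316/0.0245)/(2πk) = 0.2545/(2π·48.9) = 8.283×10^-4 m·K/W
  R'_cellular glass = ln(0.0406/0.0316)/(2πk) = 0.2506/(2π·0.0678) = 0.5883 m·K/W
  R'_fibreglass batt = ln(0.0639/0.0406)/(2πk) = 0.4536/(2π·0.0415) = 1.739 m·K/W
ΣR = 8.283×10^-4 + 0.5883 + 1.739 = 2.328 m·K/W
Q' = ΔT/ΣR = (-186 °C − 27.9 °C)/2.328 = -91.88 W/m
From the inner boundary to the cellular glass/fibreglass batt interface, ΣR_partial = 0.5891 m·K/W.
T_interface = T_in − Q'·ΣR_partial = -186 °C − (-91.88)(0.5891) = -132 °C

T = -132 °C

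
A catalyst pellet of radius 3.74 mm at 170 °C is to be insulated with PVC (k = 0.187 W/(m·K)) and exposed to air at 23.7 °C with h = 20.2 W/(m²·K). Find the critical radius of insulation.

r_cr = 1.85 cm

For a sphere, r_cr = 2k_ins/h = 2·0.187/20.2 = 0.0185 m = 1.85 cm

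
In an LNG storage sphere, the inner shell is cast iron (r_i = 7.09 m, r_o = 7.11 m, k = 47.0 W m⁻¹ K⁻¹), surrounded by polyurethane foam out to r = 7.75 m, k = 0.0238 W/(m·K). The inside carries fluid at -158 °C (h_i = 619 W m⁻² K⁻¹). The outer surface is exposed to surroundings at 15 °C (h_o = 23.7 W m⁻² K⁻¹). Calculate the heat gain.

Q = 4450 W

Series thermal resistances, inner to outer:
  R_conv,in = 1/(4πr²h) = 1/(4π·7.09²·619) = 2.557×10^-6 K/W
  R_cast iron = (1/7.09 − 1/7.11)/(4πk) = 3.967×10^-4/(4π·47.0) = 6.717×10^-7 K/W
  R_polyurethane foam = (1/7.11 − 1/7.75)/(4πk) = 0.01161/(4π·0.0238) = 0.03883 K/W
  R_conv,out = 1/(4πr²h) = 1/(4π·7.75²·23.7) = 5.590×10^-5 K/W
ΣR = 2.557×10^-6 + 6.717×10^-7 + 0.03883 + 5.590×10^-5 = 0.03889 K/W
Q = ΔT/ΣR = (-158 °C − 15 °C)/0.03889 = -4450 W
(Negative Q ⇒ heat flows inward; heat gain = 4450 W.)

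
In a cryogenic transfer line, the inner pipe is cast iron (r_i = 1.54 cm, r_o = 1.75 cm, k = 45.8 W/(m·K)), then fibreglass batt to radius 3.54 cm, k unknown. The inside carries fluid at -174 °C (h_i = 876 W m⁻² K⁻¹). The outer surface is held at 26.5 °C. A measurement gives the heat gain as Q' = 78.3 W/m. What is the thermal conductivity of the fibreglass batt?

k = 0.0440 W/m·K

ΣR = ΔT/Q' = |-174 − 26.5|/78.3 = 2.561 m·K/W
Known resistances:
  R'_conv,in = 1/(2πr h) = 1/(2π·0.0154·876) = 0.01180 m·K/W
  R'_cast iron = ln(0.0175/0.0154)/(2πk) = 0.1278/(2π·45.8) = 4.442×10^-4 m·K/W
R_fibreglass batt = ΣR − ΣR_known = 2.561 − 0.01224 = 2.549 m·K/W
ln(r₂/r₁)/(2πk) = 2.549 ⇒ k = 0.7045/(2π·2.549) = 0.0440 W/m·K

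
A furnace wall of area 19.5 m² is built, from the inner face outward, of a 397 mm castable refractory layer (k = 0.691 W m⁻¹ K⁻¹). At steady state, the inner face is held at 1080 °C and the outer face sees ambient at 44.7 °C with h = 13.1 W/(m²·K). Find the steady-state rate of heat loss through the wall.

Resistance network (inner→outer):
  R_castable refractory = L/(kA) = 0.397/(0.691·19.5) = 0.02946 K/W
  R_conv,out = 1/(hA) = 1/(13.1·19.5) = 0.003915 K/W
ΣR = 0.02946 + 0.003915 = 0.03338 K/W
Q = ΔT/ΣR = (1080 °C − 44.7 °C)/0.03338 = 31000 W

Q = 31000 W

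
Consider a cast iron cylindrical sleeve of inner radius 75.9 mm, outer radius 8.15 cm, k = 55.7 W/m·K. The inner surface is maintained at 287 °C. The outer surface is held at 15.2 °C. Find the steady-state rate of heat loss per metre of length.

Q' = 1340 kW/m

Q' = 2πk·ΔT/ln(r₂/r₁) = 2π × 55.7 × 271.8 / ln(0.0815/0.0759) = 1.34×10^6 W/m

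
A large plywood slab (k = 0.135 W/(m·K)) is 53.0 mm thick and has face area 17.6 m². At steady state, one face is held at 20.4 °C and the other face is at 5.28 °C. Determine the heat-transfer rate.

Q = kA·ΔT/L = 0.135 × 17.6 × |20.4 °C − 5.28 °C| / 0.0530 = 678 W

Q = 678 W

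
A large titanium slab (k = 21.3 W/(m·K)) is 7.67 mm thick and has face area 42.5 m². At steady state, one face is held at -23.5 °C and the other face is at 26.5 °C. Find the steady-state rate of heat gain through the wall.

Q = kA·ΔT/L = 21.3 × 42.5 × |-23.5 °C − 26.5 °C| / 0.00767 = 5.90×10^6 W

Q = 5900 kW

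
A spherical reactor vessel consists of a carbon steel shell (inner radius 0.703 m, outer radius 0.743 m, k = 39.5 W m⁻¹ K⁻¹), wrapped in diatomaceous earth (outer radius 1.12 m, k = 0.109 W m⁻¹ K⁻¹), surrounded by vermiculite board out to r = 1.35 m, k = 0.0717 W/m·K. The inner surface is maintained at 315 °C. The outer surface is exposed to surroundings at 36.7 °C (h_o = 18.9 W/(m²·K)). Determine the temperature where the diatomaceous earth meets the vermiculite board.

T = 132 °C

Series thermal resistances, inner to outer:
  R_carbon steel = (1/0.703 − 1/0.743)/(4πk) = 0.07658/(4π·39.5) = 1.543×10^-4 K/W
  R_diatomaceous earth = (1/0.743 − 1/1.12)/(4πk) = 0.4530/(4π·0.109) = 0.3307 K/W
  R_vermiculite board = (1/1.12 − 1/1.35)/(4πk) = 0.1521/(4π·0.0717) = 0.1688 K/W
  R_conv,out = 1/(4πr²h) = 1/(4π·1.35²·18.9) = 0.002310 K/W
ΣR = 1.543×10^-4 + 0.3307 + 0.1688 + 0.002310 = 0.5020 K/W
Q = ΔT/ΣR = (315 °C − 36.7 °C)/0.5020 = 554.4 W
From the inner boundary to the diatomaceous earth/vermiculite board interface, ΣR_partial = 0.3309 K/W.
T_interface = T_in − Q·ΣR_partial = 315 °C − (554.4)(0.3309) = 132 °C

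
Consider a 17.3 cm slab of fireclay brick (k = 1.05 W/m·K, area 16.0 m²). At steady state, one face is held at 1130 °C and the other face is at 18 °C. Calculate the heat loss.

Q = 1.08×10^5 W

Q = kA·ΔT/L = 1.05 × 16.0 × |1130 °C − 18 °C| / 0.173 = 1.08×10^5 W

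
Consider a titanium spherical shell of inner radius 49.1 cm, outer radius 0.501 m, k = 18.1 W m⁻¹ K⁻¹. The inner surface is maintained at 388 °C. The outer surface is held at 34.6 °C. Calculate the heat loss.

Q = 1.98×10^6 W

Q = 4πk·ΔT/(1/r₁ − 1/r₂) = 4π × 18.1 × 353.4 / (1/0.491 − 1/0.501) = 1.98×10^6 W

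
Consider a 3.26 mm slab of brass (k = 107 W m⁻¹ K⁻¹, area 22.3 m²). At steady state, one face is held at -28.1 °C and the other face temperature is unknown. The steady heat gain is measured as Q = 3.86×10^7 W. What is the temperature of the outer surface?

T_out = 24.6 °C

Sum the resistances:
  R_brass = L/(kA) = 0.00326/(107·22.3) = 1.366×10^-6 K/W
ΣR = 1.366×10^-6 K/W
ΔT = Q·ΣR = 3.86×10^7 × 1.366×10^-6 = 52.73 K
Heat flows inward, so T_out = T_in + ΔT = -28.1 + 52.73 = 24.6 °C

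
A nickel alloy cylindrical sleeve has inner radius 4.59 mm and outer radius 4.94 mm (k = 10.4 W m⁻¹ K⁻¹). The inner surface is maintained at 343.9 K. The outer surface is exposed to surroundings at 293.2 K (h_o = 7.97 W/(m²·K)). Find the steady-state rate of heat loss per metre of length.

Q' = 12.5 W/m

Treat each layer as a resistance in series:
  R'_nickel alloy = ln(0.00494/0.00459)/(2πk) = 0.07349/(2π·10.4) = 0.001125 m·K/W
  R'_conv,out = 1/(2πr h) = 1/(2π·0.00494·7.97) = 4.042 m·K/W
ΣR = 0.001125 + 4.042 = 4.043 m·K/W
Q' = ΔT/ΣR = (343.9 K − 293.2 K)/4.043 = 12.5 W/m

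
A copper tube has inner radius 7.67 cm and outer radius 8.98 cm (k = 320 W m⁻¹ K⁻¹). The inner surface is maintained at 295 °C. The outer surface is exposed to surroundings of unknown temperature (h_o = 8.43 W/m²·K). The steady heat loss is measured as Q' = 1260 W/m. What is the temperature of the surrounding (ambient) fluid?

T_out = 30.0 °C

Series resistances:
  R'_copper = ln(0.0898/0.0767)/(2πk) = 0.1577/(2π·320) = 7.843×10^-5 m·K/W
  R'_conv,out = 1/(2πr h) = 1/(2π·0.0898·8.43) = 0.2102 m·K/W
ΣR = 0.2103 m·K/W
ΔT = Q'·ΣR = 1260 × 0.2103 = 265.0 K
Heat flows outward, so T_out = T_in − ΔT = 295 − 265.0 = 30.0 °C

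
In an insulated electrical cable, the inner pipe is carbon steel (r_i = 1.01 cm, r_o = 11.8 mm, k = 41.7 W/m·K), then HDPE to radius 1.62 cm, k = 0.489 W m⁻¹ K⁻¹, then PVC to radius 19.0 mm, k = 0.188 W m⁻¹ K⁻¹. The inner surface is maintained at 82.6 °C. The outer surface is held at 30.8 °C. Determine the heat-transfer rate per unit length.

Q' = 217 W/m

Resistance network (inner→outer):
  R'_carbon steel = ln(0.0118/0.0101)/(2πk) = 0.1556/(2π·41.7) = 5.937×10^-4 m·K/W
  R'_HDPE = ln(0.0162/0.0118)/(2πk) = 0.3169/(2π·0.489) = 0.1031 m·K/W
  R'_PVC = ln(0.0190/0.0162)/(2πk) = 0.1594/(2π·0.188) = 0.1350 m·K/W
ΣR = 5.937×10^-4 + 0.1031 + 0.1350 = 0.2387 m·K/W
Q' = ΔT/ΣR = (82.6 °C − 30.8 °C)/0.2387 = 217 W/m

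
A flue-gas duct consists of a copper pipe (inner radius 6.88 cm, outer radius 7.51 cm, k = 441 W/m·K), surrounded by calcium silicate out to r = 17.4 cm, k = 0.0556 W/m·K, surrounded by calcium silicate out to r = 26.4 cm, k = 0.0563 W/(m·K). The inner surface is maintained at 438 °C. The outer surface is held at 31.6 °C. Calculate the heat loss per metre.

Treat each layer as a resistance in series:
  R'_copper = ln(0.0751/0.0688)/(2πk) = 0.08762/(2π·441) = 3.162×10^-5 m·K/W
  R'_calcium silicate = ln(0.174/0.0751)/(2πk) = 0.8402/(2π·0.0556) = 2.405 m·K/W
  R'_calcium silicate = ln(0.264/0.174)/(2πk) = 0.4169/(2π·0.0563) = 1.179 m·K/W
ΣR = 3.162×10^-5 + 2.405 + 1.179 = 3.584 m·K/W
Q' = ΔT/ΣR = (438 °C − 31.6 °C)/3.584 = 113 W/m

Q' = 113 W/m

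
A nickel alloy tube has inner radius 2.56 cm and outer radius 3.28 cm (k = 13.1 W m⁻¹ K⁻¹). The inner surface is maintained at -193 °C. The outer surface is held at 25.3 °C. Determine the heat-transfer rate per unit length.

Q' = 72500 W/m

Q' = 2πk·ΔT/ln(r₂/r₁) = 2π × 13.1 × 218.3 / ln(0.0328/0.0256) = 72500 W/m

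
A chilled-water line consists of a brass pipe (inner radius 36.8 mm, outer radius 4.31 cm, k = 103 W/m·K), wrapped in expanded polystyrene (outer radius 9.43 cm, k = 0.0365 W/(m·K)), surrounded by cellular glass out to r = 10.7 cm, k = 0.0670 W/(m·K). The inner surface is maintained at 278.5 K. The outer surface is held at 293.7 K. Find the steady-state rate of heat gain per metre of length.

Q' = 4.09 W/m

Treat each layer as a resistance in series:
  R'_brass = ln(0.0431/0.0368)/(2πk) = 0.1580/(2π·103) = 2.442×10^-4 m·K/W
  R'_expanded polystyrene = ln(0.0943/0.0431)/(2πk) = 0.7830/(2π·0.0365) = 3.414 m·K/W
  R'_cellular glass = ln(0.107/0.0943)/(2πk) = 0.1263/(2π·0.0670) = 0.3001 m·K/W
ΣR = 2.442×10^-4 + 3.414 + 0.3001 = 3.714 m·K/W
Q' = ΔT/ΣR = (278.5 K − 293.7 K)/3.714 = -4.09 W/m
(Negative Q' ⇒ heat flows inward; heat gain = 4.09 W/m.)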